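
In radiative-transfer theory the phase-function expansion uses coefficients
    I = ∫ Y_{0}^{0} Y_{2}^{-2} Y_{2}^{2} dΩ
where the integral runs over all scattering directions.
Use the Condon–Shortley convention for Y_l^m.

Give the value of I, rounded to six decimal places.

0.282095

Rules hold: Σm=0, L=4 even, 2≤2≤2.
N = 1·5·5 = 25
Δ = 0!·0!·4!/5! = 1/5
Racah Σ t=0..0: t=0:+1/4 = 1/4
⇒ 3j(0 2 2; 0 0 0)² = 1/5, sgn +1
Racah Σ t=0..0: t=0:+1/24 = 1/24
⇒ 3j(0 2 2; 0 -2 2)² = 1/5, sgn +1
4πI² = N·(3j₀)²·(3jₘ)² = 1/1
I = +1·√(1/4π) = 0.28209479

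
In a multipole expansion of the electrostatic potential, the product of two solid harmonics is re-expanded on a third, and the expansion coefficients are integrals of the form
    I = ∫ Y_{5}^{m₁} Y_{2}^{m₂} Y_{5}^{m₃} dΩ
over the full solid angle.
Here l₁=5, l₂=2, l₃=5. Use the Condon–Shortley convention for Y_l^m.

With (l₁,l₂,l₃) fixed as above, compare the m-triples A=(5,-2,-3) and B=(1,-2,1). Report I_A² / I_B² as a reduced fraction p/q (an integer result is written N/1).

Shared (l₁,l₂,l₃)=(5,2,5): N and (l;000)² cancel in I_A²/I_B².
A: Δ = 2!·8!·2!/13! = 1/38610; Racah Σ t=0..0: t=0:+1/161280 = 1/161280; ⇒ 3j(5 2 5; 5 -2 -3)² = 1/143, sgn +1
B: Δ = 2!·8!·2!/13! = 1/38610; Racah Σ t=0..0: t=0:+1/2304 = 1/2304; ⇒ 3j(5 2 5; 1 -2 1)² = 5/143, sgn +1
I_A²/I_B² = (1/143)/(5/143) = 1/5

1/5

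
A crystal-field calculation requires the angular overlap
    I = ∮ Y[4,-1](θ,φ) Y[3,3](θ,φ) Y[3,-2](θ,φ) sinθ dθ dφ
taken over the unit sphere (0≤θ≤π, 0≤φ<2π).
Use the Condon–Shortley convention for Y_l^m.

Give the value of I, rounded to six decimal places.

m-sum 0 ✓  L=10 even ✓  1≤3≤7 ✓
Π(2lᵢ+1) = 9×7×7 = 441
triangle coeff Δ(4,3,3) = 1/34650
Σ_t [1,3]: t=1:−1/72 t=2:+1/16 t=3:−1/72 = 5/144
(3j)²=2/77 [(4 3 3; 0 0 0)], sign=-1
Σ_t [4,4]: t=4:+1/288 = 1/288
(3j)²=5/231 [(4 3 3; -1 3 -2)], sign=-1
⇒ 4πI² = 30/121
I = (+1)√(30/121/(4π)) = 0.14046335

0.140463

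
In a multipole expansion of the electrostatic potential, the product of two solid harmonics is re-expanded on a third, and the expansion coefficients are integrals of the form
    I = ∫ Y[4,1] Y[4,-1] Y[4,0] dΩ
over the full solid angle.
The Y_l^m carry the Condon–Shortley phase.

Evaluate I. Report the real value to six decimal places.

m-sum 0 ✓  L=12 even ✓  0≤4≤8 ✓
Π(2lᵢ+1) = 9×9×9 = 729
triangle coeff Δ(4,4,4) = 1/450450
Σ_t [0,4]: t=0:+1/13824 t=1:−1/216 t=2:+1/64 t=3:−1/216 t=4:+1/13824 = 5/768
(3j)²=18/1001 [(4 4 4; 0 0 0)], sign=+1
Σ_t [0,3]: t=0:+1/864 t=1:−1/96 t=2:+1/144 t=3:−1/3456 = -1/384
(3j)²=9/2002 [(4 4 4; 1 -1 0)], sign=-1
⇒ 4πI² = 59049/1002001
I = (-1)√(59049/1002001/(4π)) = -0.06848055

-0.068481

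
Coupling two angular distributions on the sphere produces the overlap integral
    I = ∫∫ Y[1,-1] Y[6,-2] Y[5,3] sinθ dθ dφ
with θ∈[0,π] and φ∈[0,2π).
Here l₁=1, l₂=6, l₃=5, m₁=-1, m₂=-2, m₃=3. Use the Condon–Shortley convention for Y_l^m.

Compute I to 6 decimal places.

0.100084

Rules hold: Σm=0, L=12 even, 5≤5≤7.
N = 3·13·11 = 429
Δ = 2!·0!·10!/13! = 1/858
Racah Σ t=1..1: t=1:−1/14400 = -1/14400
⇒ 3j(1 6 5; 0 0 0)² = 6/143, sgn +1
Racah Σ t=2..2: t=2:+1/161280 = 1/161280
⇒ 3j(1 6 5; -1 -2 3)² = 1/143, sgn +1
4πI² = N·(3j₀)²·(3jₘ)² = 18/143
I = +1·√(0.125874/4π) = 0.10008369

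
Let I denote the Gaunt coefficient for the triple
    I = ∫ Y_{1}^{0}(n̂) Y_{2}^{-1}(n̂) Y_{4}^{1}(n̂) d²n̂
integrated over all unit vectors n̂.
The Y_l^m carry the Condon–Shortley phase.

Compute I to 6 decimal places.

0.000000

|1−2|≤4≤1+2 violated ⇒ I = 0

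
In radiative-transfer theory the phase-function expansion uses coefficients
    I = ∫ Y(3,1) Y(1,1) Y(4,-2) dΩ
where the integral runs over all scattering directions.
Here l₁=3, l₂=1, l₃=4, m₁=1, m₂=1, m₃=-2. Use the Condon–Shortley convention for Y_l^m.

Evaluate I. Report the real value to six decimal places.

0.238414

Rules hold: Σm=0, L=8 even, 2≤4≤4.
N = 7·3·9 = 189
Δ = 0!·6!·2!/9! = 1/252
Racah Σ t=0..0: t=0:+1/36 = 1/36
⇒ 3j(3 1 4; 0 0 0)² = 4/63, sgn +1
Racah Σ t=0..0: t=0:+1/96 = 1/96
⇒ 3j(3 1 4; 1 1 -2)² = 5/84, sgn +1
4πI² = N·(3j₀)²·(3jₘ)² = 5/7
I = +1·√(0.714286/4π) = 0.23841361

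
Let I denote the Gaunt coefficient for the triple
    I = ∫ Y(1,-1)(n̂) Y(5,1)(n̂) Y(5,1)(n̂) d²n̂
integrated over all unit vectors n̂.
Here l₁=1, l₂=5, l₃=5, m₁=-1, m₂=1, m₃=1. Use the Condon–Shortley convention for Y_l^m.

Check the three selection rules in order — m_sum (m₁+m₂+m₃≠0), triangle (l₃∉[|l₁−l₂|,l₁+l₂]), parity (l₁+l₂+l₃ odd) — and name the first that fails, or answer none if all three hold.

azimuthal sum: -1 + 1 + 1 = 1  ✗
4 ≤ 5 ≤ 6 (triangle on l)
L = 1 + 5 + 5 = 11 (odd)

m_sum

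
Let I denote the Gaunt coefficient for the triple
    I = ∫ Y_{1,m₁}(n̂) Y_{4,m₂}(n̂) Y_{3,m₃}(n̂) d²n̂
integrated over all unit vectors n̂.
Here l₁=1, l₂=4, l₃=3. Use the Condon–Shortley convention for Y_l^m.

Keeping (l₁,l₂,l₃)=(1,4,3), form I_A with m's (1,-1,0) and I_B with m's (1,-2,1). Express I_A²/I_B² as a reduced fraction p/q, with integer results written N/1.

2/3

Shared (l₁,l₂,l₃)=(1,4,3): N and (l;000)² cancel in I_A²/I_B².
A: Δ = 2!·0!·6!/9! = 1/252; Racah Σ t=0..0: t=0:+1/72 = 1/72; ⇒ 3j(1 4 3; 1 -1 0)² = 5/126, sgn -1
B: Δ = 2!·0!·6!/9! = 1/252; Racah Σ t=0..0: t=0:+1/96 = 1/96; ⇒ 3j(1 4 3; 1 -2 1)² = 5/84, sgn +1
I_A²/I_B² = (5/126)/(5/84) = 2/3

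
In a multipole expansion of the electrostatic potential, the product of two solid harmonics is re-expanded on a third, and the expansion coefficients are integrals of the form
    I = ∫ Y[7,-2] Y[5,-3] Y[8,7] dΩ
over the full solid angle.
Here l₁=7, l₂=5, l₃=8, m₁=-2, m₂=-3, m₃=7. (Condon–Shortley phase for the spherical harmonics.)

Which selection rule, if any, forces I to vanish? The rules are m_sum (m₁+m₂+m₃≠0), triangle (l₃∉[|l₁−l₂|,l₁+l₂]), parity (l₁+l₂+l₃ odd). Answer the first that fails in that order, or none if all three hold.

azimuthal sum: -2 − 3 + 7 = 2  ✗
2 ≤ 8 ≤ 12 (triangle on l)
L = 7 + 5 + 8 = 20 (even)

m_sum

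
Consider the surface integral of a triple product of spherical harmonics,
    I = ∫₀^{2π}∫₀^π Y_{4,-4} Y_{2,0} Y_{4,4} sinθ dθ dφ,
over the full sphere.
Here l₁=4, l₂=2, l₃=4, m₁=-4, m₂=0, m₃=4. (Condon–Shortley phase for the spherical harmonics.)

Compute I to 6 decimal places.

-0.229376

Rules hold: Σm=0, L=10 even, 2≤4≤6.
N = 9·5·9 = 405
Δ = 2!·6!·2!/11! = 1/13860
Racah Σ t=0..2: t=0:+1/192 t=1:−1/36 t=2:+1/192 = -5/288
⇒ 3j(4 2 4; 0 0 0)² = 20/693, sgn -1
Racah Σ t=2..2: t=2:+1/2880 = 1/2880
⇒ 3j(4 2 4; -4 0 4)² = 28/495, sgn +1
4πI² = N·(3j₀)²·(3jₘ)² = 80/121
I = -1·√(0.661157/4π) = -0.22937568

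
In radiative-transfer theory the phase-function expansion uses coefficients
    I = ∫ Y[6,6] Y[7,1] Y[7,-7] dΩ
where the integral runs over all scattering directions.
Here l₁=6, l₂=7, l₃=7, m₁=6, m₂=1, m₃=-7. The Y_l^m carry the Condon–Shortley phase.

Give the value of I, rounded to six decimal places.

0.043668

Checks pass: Σm=0; 20 even; l₃=7∈[1,13].
(2·6+1)(2·7+1)(2·7+1) = 2925
Δ: 6! 6! 8! / 21! → 1/2444321880
sum: t=0:+1/2612736000 t=1:−1/20736000 t=2:+1/1658880 t=3:−1/746496 t=4:+1/1658880 t=5:−1/20736000 t=6:+1/2612736000 = -1/4354560
3j²(6 7 7; 0 0 0) = Δ·Π!·Σ² = 1000/138567  (sign +1)
sum: t=0:+1/20901888000 = 1/20901888000
3j²(6 7 7; 6 1 -7) = Δ·Π!·Σ² = 11/9690  (sign +1)
combine: 4πI² = 2925·1000/138567·11/9690 = 2500/104329
take √, sign +1: I = 0.04366792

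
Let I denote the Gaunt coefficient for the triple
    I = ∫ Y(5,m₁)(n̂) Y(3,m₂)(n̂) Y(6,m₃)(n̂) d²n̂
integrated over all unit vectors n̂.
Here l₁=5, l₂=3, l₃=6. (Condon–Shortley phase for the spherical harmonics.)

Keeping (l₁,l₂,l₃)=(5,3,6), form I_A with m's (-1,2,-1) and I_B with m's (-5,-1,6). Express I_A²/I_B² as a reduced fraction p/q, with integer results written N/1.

Same 5,3,6: normalisation and zero-m 3j drop out of the ratio.
A: Δ: 2! 8! 4! / 15! → 1/675675; sum: t=1:−1/17280 t=2:+1/6912 = 1/11520; 3j²(5 3 6; -1 2 -1) = Δ·Π!·Σ² = 2/143  (sign -1)
B: Δ: 2! 8! 4! / 15! → 1/675675; sum: t=2:+1/1935360 = 1/1935360; 3j²(5 3 6; -5 -1 6) = Δ·Π!·Σ² = 3/91  (sign +1)
I_A²/I_B² = (2/143)/(3/91) = 14/33

14/33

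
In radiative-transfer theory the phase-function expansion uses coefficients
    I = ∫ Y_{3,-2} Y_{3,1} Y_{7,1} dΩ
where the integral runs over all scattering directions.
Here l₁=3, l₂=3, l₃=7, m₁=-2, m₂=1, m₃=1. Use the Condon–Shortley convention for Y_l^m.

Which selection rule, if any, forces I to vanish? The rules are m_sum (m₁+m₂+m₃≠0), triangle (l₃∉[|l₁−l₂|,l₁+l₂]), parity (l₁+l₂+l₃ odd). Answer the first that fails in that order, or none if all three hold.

triangle

Σmᵢ = 0  ✓
l₃∈[|l₁−l₂|,l₁+l₂]=[0,6], have l₃=7  ✗
Σlᵢ = 13 ⇒ odd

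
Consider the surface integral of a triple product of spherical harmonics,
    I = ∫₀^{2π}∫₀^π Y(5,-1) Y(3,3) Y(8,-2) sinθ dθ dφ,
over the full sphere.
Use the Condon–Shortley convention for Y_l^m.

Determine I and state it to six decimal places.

Checks pass: Σm=0; 16 even; l₃=8∈[2,8].
(2·5+1)(2·3+1)(2·8+1) = 1309
Δ: 0! 10! 6! / 17! → 1/136136
sum: t=0:+1/518400 = 1/518400
3j²(5 3 8; 0 0 0) = Δ·Π!·Σ² = 56/2431  (sign +1)
sum: t=0:+1/12441600 = 1/12441600
3j²(5 3 8; -1 3 -2) = Δ·Π!·Σ² = 15/9724  (sign +1)
combine: 4πI² = 1309·56/2431·15/9724 = 1470/31603
take √, sign +1: I = 0.06084005

0.060840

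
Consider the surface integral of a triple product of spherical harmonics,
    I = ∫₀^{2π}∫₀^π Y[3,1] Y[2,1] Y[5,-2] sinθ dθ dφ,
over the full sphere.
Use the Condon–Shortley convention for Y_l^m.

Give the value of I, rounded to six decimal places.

0.245532

m-sum 0 ✓  L=10 even ✓  1≤5≤5 ✓
Π(2lᵢ+1) = 7×5×11 = 385
triangle coeff Δ(3,2,5) = 1/2310
Σ_t [0,0]: t=0:+1/144 = 1/144
(3j)²=10/231 [(3 2 5; 0 0 0)], sign=-1
Σ_t [0,0]: t=0:+1/288 = 1/288
(3j)²=1/22 [(3 2 5; 1 1 -2)], sign=-1
⇒ 4πI² = 25/33
I = (+1)√(25/33/(4π)) = 0.24553200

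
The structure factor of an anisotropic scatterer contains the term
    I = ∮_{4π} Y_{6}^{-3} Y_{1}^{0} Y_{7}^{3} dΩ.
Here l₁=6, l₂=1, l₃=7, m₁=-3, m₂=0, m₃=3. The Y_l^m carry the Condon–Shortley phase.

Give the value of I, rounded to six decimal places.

-0.221293

m-sum 0 ✓  L=14 even ✓  5≤7≤7 ✓
Π(2lᵢ+1) = 13×3×15 = 585
triangle coeff Δ(6,1,7) = 1/1365
Σ_t [0,0]: t=0:+1/518400 = 1/518400
(3j)²=7/195 [(6 1 7; 0 0 0)], sign=-1
Σ_t [0,0]: t=0:+1/2177280 = 1/2177280
(3j)²=8/273 [(6 1 7; -3 0 3)], sign=+1
⇒ 4πI² = 8/13
I = (-1)√(8/13/(4π)) = -0.22129336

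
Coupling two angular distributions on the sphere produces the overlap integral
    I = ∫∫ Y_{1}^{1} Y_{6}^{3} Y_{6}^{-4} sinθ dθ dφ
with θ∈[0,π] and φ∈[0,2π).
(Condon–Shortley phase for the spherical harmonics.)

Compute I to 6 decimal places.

L=13 odd ⇒ parity kills the (l;000) factor ⇒ I = 0

0.000000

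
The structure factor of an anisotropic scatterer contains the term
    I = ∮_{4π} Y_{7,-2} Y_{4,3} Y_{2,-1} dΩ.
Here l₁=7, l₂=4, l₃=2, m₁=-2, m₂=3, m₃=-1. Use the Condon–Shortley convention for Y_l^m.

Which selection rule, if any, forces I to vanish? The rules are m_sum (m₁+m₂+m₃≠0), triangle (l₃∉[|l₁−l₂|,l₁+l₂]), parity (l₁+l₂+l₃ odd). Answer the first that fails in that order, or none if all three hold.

triangle

m₁+m₂+m₃ = -2 + 3 − 1 = 0  ✓
triangle: |7−4|=3 ≤ l₃=2 ≤ 7+4=11  ✗
parity: l₁+l₂+l₃ = 13 is odd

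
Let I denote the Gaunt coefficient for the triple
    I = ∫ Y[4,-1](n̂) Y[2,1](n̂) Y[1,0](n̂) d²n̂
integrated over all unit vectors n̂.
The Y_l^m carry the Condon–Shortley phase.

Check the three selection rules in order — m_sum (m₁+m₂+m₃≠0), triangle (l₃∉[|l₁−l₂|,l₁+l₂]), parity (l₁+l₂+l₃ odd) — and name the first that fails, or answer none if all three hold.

Σmᵢ = 0  ✓
l₃∈[|l₁−l₂|,l₁+l₂]=[2,6], have l₃=1  ✗
Σlᵢ = 7 ⇒ odd

triangle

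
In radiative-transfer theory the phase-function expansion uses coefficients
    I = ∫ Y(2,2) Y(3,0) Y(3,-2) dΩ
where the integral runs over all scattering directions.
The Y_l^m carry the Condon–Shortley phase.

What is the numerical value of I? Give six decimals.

Checks pass: Σm=0; 8 even; l₃=3∈[1,5].
(2·2+1)(2·3+1)(2·3+1) = 245
Δ: 2! 2! 4! / 9! → 1/3780
sum: t=0:+1/24 t=1:−1/4 t=2:+1/24 = -1/6
3j²(2 3 3; 0 0 0) = Δ·Π!·Σ² = 4/105  (sign +1)
sum: t=0:+1/24 = 1/24
3j²(2 3 3; 2 0 -2) = Δ·Π!·Σ² = 1/21  (sign -1)
combine: 4πI² = 245·4/105·1/21 = 4/9
take √, sign -1: I = -0.18806319

-0.188063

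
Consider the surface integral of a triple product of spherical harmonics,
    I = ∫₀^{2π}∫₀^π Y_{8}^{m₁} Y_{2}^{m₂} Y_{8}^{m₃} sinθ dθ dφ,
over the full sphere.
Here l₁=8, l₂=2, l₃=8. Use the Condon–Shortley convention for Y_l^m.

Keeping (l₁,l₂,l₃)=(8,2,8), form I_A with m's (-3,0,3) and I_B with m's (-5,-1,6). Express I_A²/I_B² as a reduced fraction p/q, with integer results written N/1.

225/847

l's match ⇒ only the (l;m) 3-j factors differ between A and B.
A: triangle coeff Δ(8,2,8) = 1/348840; Σ_t [0,2]: t=0:+1/958003200 t=1:−1/87091200 t=2:+1/174182400 = -1/212889600; (3j)²=15/2584 [(8 2 8; -3 0 3)], sign=+1
B: triangle coeff Δ(8,2,8) = 1/348840; Σ_t [0,1]: t=0:+1/12454041600 t=1:−1/1916006400 = -1/2264371200; (3j)²=847/38760 [(8 2 8; -5 -1 6)], sign=-1
I_A²/I_B² = (15/2584)/(847/38760) = 225/847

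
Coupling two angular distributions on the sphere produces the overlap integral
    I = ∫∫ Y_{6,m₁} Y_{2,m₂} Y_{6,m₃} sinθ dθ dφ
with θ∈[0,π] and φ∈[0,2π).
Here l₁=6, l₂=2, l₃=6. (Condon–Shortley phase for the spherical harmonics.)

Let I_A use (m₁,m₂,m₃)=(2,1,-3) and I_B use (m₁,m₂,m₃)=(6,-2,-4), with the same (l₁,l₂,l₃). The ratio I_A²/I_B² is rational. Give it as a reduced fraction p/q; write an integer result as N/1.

Same 6,2,6: normalisation and zero-m 3j drop out of the ratio.
A: Δ: 2! 10! 2! / 15! → 1/90090; sum: t=1:−1/60480 t=2:+1/161280 = -1/96768; 3j²(6 2 6; 2 1 -3) = Δ·Π!·Σ² = 15/1001  (sign +1)
B: Δ: 2! 10! 2! / 15! → 1/90090; sum: t=0:+1/14515200 = 1/14515200; 3j²(6 2 6; 6 -2 -4) = Δ·Π!·Σ² = 2/455  (sign +1)
I_A²/I_B² = (15/1001)/(2/455) = 75/22

75/22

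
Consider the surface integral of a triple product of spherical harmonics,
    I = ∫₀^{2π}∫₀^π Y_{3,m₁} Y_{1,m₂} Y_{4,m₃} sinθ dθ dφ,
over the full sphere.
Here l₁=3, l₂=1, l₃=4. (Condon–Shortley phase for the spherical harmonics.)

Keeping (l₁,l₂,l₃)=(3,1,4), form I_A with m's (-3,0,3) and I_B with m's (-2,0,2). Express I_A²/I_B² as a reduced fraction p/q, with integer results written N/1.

Same 3,1,4: normalisation and zero-m 3j drop out of the ratio.
A: Δ: 0! 6! 2! / 9! → 1/252; sum: t=0:+1/720 = 1/720; 3j²(3 1 4; -3 0 3) = Δ·Π!·Σ² = 1/36  (sign -1)
B: Δ: 0! 6! 2! / 9! → 1/252; sum: t=0:+1/120 = 1/120; 3j²(3 1 4; -2 0 2) = Δ·Π!·Σ² = 1/21  (sign +1)
I_A²/I_B² = (1/36)/(1/21) = 7/12

7/12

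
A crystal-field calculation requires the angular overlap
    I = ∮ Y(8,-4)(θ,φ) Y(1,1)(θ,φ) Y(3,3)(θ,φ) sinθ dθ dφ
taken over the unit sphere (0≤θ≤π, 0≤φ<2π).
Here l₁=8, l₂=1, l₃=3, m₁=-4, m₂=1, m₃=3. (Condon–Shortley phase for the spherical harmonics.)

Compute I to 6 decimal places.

|8−1|≤3≤8+1 violated ⇒ I = 0

0.000000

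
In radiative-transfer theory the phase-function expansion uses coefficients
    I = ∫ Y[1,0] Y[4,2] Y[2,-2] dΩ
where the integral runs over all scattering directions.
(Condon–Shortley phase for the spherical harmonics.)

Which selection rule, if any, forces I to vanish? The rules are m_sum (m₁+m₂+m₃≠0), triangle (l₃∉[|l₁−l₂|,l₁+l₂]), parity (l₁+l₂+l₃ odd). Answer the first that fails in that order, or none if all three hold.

m₁+m₂+m₃ = 0 + 2 − 2 = 0  ✓
triangle: |1−4|=3 ≤ l₃=2 ≤ 1+4=5  ✗
parity: l₁+l₂+l₃ = 7 is odd

triangle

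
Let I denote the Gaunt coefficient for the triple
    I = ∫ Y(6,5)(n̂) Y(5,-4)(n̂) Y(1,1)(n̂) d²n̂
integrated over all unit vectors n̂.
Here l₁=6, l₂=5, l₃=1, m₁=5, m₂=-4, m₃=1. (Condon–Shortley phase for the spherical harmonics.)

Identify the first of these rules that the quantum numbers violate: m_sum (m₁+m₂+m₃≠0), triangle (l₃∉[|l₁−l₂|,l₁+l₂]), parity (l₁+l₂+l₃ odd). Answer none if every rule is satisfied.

m_sum

azimuthal sum: 5 − 4 + 1 = 2  ✗
1 ≤ 1 ≤ 11 (triangle on l)
L = 6 + 5 + 1 = 12 (even)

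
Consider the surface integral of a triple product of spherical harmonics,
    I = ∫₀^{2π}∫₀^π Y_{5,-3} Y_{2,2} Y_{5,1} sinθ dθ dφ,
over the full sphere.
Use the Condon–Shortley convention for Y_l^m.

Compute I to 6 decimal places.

0.171169

Checks pass: Σm=0; 12 even; l₃=5∈[3,7].
(2·5+1)(2·2+1)(2·5+1) = 605
Δ: 2! 8! 2! / 13! → 1/38610
sum: t=0:+1/2880 t=1:−1/576 t=2:+1/2880 = -1/960
3j²(5 2 5; 0 0 0) = Δ·Π!·Σ² = 10/429  (sign +1)
sum: t=2:+1/5760 = 1/5760
3j²(5 2 5; -3 2 1) = Δ·Π!·Σ² = 56/2145  (sign +1)
combine: 4πI² = 605·10/429·56/2145 = 560/1521
take √, sign +1: I = 0.17116875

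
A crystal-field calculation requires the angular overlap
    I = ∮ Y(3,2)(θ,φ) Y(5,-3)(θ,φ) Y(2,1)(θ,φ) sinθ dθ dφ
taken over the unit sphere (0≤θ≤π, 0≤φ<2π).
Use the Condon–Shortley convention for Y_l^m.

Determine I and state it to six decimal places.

Rules hold: Σm=0, L=10 even, 2≤2≤8.
N = 7·11·5 = 385
Δ = 6!·0!·4!/11! = 1/2310
Racah Σ t=3..3: t=3:−1/144 = -1/144
⇒ 3j(3 5 2; 0 0 0)² = 10/231, sgn -1
Racah Σ t=1..1: t=1:−1/720 = -1/720
⇒ 3j(3 5 2; 2 -3 1)² = 8/165, sgn +1
4πI² = N·(3j₀)²·(3jₘ)² = 80/99
I = -1·√(0.808081/4π) = -0.25358436

-0.253584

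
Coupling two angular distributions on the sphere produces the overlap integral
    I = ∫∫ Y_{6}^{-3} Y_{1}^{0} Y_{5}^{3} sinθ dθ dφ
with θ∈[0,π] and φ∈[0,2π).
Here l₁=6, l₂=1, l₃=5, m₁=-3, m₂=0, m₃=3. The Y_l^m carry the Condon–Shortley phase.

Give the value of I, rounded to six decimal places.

-0.212310

Checks pass: Σm=0; 12 even; l₃=5∈[5,7].
(2·6+1)(2·1+1)(2·5+1) = 429
Δ: 2! 10! 0! / 13! → 1/858
sum: t=1:−1/14400 = -1/14400
3j²(6 1 5; 0 0 0) = Δ·Π!·Σ² = 6/143  (sign +1)
sum: t=1:−1/80640 = -1/80640
3j²(6 1 5; -3 0 3) = Δ·Π!·Σ² = 9/286  (sign -1)
combine: 4πI² = 429·6/143·9/286 = 81/143
take √, sign -1: I = -0.21230956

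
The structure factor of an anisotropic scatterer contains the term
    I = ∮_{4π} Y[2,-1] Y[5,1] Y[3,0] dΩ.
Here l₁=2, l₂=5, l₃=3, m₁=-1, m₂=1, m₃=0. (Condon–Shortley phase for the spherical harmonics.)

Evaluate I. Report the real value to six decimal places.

Checks pass: Σm=0; 10 even; l₃=3∈[3,7].
(2·2+1)(2·5+1)(2·3+1) = 385
Δ: 4! 0! 6! / 11! → 1/2310
sum: t=2:+1/144 = 1/144
3j²(2 5 3; 0 0 0) = Δ·Π!·Σ² = 10/231  (sign -1)
sum: t=3:−1/216 = -1/216
3j²(2 5 3; -1 1 0) = Δ·Π!·Σ² = 8/231  (sign +1)
combine: 4πI² = 385·10/231·8/231 = 400/693
take √, sign -1: I = -0.21431790

-0.214318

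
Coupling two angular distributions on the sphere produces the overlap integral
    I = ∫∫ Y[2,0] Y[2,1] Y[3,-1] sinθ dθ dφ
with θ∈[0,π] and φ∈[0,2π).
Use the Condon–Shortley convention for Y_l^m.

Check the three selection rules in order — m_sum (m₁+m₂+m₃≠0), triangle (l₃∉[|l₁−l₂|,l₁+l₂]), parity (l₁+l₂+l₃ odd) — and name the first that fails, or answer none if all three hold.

azimuthal sum: 0 + 1 − 1 = 0  ✓
0 ≤ 3 ≤ 4 (triangle on l)  ✓
L = 2 + 2 + 3 = 7 (odd)  ✗

parity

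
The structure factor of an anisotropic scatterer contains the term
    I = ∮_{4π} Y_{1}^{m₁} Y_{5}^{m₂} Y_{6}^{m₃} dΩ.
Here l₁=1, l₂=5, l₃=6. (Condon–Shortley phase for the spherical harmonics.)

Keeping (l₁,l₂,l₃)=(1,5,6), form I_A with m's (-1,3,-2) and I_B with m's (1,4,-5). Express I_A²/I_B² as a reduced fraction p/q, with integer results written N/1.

6/55

l's match ⇒ only the (l;m) 3-j factors differ between A and B.
A: triangle coeff Δ(1,5,6) = 1/858; Σ_t [0,0]: t=0:+1/161280 = 1/161280; (3j)²=1/143 [(1 5 6; -1 3 -2)], sign=+1
B: triangle coeff Δ(1,5,6) = 1/858; Σ_t [0,0]: t=0:+1/725760 = 1/725760; (3j)²=5/78 [(1 5 6; 1 4 -5)], sign=-1
I_A²/I_B² = (1/143)/(5/78) = 6/55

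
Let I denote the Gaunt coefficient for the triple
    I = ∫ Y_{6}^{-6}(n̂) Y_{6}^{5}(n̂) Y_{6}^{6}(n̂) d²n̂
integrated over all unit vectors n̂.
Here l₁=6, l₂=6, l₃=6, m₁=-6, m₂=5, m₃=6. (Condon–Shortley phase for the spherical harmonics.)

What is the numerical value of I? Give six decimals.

0.000000

-6 + 5 + 6 = 5 ≠ 0: azimuthal integral kills it; I = 0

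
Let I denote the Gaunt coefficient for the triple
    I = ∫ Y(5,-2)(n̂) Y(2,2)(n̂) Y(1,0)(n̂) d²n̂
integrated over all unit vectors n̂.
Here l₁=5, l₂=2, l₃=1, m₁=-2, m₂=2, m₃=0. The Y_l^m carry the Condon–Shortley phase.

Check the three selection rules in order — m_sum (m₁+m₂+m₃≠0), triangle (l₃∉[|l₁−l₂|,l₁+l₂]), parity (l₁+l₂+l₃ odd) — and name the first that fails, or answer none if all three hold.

triangle

azimuthal sum: -2 + 2 + 0 = 0  ✓
3 ≤ 1 ≤ 7 (triangle on l)  ✗
L = 5 + 2 + 1 = 8 (even)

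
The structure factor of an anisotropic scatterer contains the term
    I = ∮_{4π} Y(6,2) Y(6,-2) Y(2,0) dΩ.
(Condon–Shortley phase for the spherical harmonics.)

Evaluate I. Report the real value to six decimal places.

0.114688

Checks pass: Σm=0; 14 even; l₃=2∈[0,12].
(2·6+1)(2·6+1)(2·2+1) = 845
Δ: 10! 2! 2! / 15! → 1/90090
sum: t=4:+1/69120 t=5:−1/14400 t=6:+1/69120 = -7/172800
3j²(6 6 2; 0 0 0) = Δ·Π!·Σ² = 14/715  (sign -1)
sum: t=2:+1/322560 t=3:−1/30240 t=4:+1/69120 = -1/64512
3j²(6 6 2; 2 -2 0) = Δ·Π!·Σ² = 10/1001  (sign -1)
combine: 4πI² = 845·14/715·10/1001 = 20/121
take √, sign +1: I = 0.11468784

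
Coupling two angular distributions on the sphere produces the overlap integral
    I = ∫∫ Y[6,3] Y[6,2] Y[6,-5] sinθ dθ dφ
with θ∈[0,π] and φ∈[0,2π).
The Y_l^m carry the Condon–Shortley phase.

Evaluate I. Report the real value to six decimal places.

m-sum 0 ✓  L=18 even ✓  0≤6≤12 ✓
Π(2lᵢ+1) = 13×13×13 = 2197
triangle coeff Δ(6,6,6) = 1/325909584
Σ_t [0,6]: t=0:+1/373248000 t=1:−1/1728000 t=2:+1/110592 t=3:−1/46656 t=4:+1/110592 t=5:−1/1728000 t=6:+1/373248000 = -7/1555200
(3j)²=400/46189 [(6 6 6; 0 0 0)], sign=-1
Σ_t [2,3]: t=2:+1/4147200 t=3:−1/3110400 = -1/12441600
(3j)²=7/4199 [(6 6 6; 3 2 -5)], sign=+1
⇒ 4πI² = 36400/1147619
I = (-1)√(36400/1147619/(4π)) = -0.05023968

-0.050240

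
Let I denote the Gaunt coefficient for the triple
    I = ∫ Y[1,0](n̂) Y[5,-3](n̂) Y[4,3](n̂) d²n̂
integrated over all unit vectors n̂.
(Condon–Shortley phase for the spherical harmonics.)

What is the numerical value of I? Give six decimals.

-0.196426

Checks pass: Σm=0; 10 even; l₃=4∈[4,6].
(2·1+1)(2·5+1)(2·4+1) = 297
Δ: 2! 0! 8! / 11! → 1/495
sum: t=1:−1/576 = -1/576
3j²(1 5 4; 0 0 0) = Δ·Π!·Σ² = 5/99  (sign -1)
sum: t=1:−1/5040 = -1/5040
3j²(1 5 4; 0 -3 3) = Δ·Π!·Σ² = 16/495  (sign +1)
combine: 4πI² = 297·5/99·16/495 = 16/33
take √, sign -1: I = -0.19642560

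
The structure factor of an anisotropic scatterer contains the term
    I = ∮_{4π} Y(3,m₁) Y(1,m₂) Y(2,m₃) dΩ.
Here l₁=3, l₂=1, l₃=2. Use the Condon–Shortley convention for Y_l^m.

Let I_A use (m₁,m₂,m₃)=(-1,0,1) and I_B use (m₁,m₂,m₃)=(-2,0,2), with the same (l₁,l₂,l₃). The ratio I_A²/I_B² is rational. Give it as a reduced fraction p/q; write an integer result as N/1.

8/5

Same 3,1,2: normalisation and zero-m 3j drop out of the ratio.
A: Δ: 2! 4! 0! / 7! → 1/105; sum: t=1:−1/6 = -1/6; 3j²(3 1 2; -1 0 1) = Δ·Π!·Σ² = 8/105  (sign +1)
B: Δ: 2! 4! 0! / 7! → 1/105; sum: t=1:−1/24 = -1/24; 3j²(3 1 2; -2 0 2) = Δ·Π!·Σ² = 1/21  (sign -1)
I_A²/I_B² = (8/105)/(1/21) = 8/5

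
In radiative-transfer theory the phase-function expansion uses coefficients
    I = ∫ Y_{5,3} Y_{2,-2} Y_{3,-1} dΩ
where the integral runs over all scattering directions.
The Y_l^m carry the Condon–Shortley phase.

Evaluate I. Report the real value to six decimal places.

-0.200476

Rules hold: Σm=0, L=10 even, 3≤3≤7.
N = 11·5·7 = 385
Δ = 4!·6!·0!/11! = 1/2310
Racah Σ t=2..2: t=2:+1/144 = 1/144
⇒ 3j(5 2 3; 0 0 0)² = 10/231, sgn -1
Racah Σ t=0..0: t=0:+1/1152 = 1/1152
⇒ 3j(5 2 3; 3 -2 -1)² = 1/33, sgn +1
4πI² = N·(3j₀)²·(3jₘ)² = 50/99
I = -1·√(0.505051/4π) = -0.20047604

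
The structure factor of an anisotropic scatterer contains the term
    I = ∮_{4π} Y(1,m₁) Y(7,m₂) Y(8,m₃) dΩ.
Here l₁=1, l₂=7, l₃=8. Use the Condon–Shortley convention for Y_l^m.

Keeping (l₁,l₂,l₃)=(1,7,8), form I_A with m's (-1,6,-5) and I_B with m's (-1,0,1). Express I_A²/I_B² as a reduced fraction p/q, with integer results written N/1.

1/12

Shared (l₁,l₂,l₃)=(1,7,8): N and (l;000)² cancel in I_A²/I_B².
A: Δ = 0!·2!·14!/17! = 1/2040; Racah Σ t=0..0: t=0:+1/12454041600 = 1/12454041600; ⇒ 3j(1 7 8; -1 6 -5)² = 1/680, sgn -1
B: Δ = 0!·2!·14!/17! = 1/2040; Racah Σ t=0..0: t=0:+1/50803200 = 1/50803200; ⇒ 3j(1 7 8; -1 0 1)² = 3/170, sgn -1
I_A²/I_B² = (1/680)/(3/170) = 1/12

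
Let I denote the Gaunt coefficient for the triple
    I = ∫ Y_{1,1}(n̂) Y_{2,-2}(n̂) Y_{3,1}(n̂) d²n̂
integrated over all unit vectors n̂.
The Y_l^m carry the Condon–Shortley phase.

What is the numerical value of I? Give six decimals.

-0.082589

Checks pass: Σm=0; 6 even; l₃=3∈[1,3].
(2·1+1)(2·2+1)(2·3+1) = 105
Δ: 0! 2! 4! / 7! → 1/105
sum: t=0:+1/4 = 1/4
3j²(1 2 3; 0 0 0) = Δ·Π!·Σ² = 3/35  (sign -1)
sum: t=0:+1/48 = 1/48
3j²(1 2 3; 1 -2 1) = Δ·Π!·Σ² = 1/105  (sign +1)
combine: 4πI² = 105·3/35·1/105 = 3/35
take √, sign -1: I = -0.08258890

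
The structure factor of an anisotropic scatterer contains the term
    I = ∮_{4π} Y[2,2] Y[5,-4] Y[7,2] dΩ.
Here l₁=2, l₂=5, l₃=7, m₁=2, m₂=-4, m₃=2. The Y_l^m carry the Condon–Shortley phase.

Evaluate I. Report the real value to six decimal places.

Checks pass: Σm=0; 14 even; l₃=7∈[3,7].
(2·2+1)(2·5+1)(2·7+1) = 825
Δ: 0! 4! 10! / 15! → 1/15015
sum: t=0:+1/57600 = 1/57600
3j²(2 5 7; 0 0 0) = Δ·Π!·Σ² = 21/715  (sign -1)
sum: t=0:+1/8709120 = 1/8709120
3j²(2 5 7; 2 -4 2) = Δ·Π!·Σ² = 1/3003  (sign -1)
combine: 4πI² = 825·21/715·1/3003 = 15/1859
take √, sign +1: I = 0.02533967

0.025340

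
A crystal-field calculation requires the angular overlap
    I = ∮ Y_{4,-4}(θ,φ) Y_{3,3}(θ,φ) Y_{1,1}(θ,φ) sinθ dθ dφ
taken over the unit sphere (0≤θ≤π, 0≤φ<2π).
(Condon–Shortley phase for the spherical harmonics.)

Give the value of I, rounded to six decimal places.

0.325735

Rules hold: Σm=0, L=8 even, 1≤1≤7.
N = 9·7·3 = 189
Δ = 6!·2!·0!/9! = 1/252
Racah Σ t=3..3: t=3:−1/36 = -1/36
⇒ 3j(4 3 1; 0 0 0)² = 4/63, sgn +1
Racah Σ t=6..6: t=6:+1/1440 = 1/1440
⇒ 3j(4 3 1; -4 3 1)² = 1/9, sgn +1
4πI² = N·(3j₀)²·(3jₘ)² = 4/3
I = +1·√(1.33333/4π) = 0.32573501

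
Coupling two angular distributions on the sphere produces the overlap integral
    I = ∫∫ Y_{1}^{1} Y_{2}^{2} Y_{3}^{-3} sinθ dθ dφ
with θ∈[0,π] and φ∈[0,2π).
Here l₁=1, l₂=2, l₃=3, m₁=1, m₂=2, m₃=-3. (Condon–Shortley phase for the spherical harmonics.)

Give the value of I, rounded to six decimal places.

Checks pass: Σm=0; 6 even; l₃=3∈[1,3].
(2·1+1)(2·2+1)(2·3+1) = 105
Δ: 0! 2! 4! / 7! → 1/105
sum: t=0:+1/4 = 1/4
3j²(1 2 3; 0 0 0) = Δ·Π!·Σ² = 3/35  (sign -1)
sum: t=0:+1/48 = 1/48
3j²(1 2 3; 1 2 -3) = Δ·Π!·Σ² = 1/7  (sign +1)
combine: 4πI² = 105·3/35·1/7 = 9/7
take √, sign -1: I = -0.31986543

-0.319865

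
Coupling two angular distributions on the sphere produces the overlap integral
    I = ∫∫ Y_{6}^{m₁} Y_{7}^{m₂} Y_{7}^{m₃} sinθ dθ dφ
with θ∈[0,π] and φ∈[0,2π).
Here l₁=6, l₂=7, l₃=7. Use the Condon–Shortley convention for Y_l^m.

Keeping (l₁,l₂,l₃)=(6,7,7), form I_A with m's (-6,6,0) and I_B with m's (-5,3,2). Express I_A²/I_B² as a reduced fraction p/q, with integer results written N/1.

286/63

Same 6,7,7: normalisation and zero-m 3j drop out of the ratio.
A: Δ: 6! 6! 8! / 21! → 1/2444321880; sum: t=6:+1/2612736000 = 1/2612736000; 3j²(6 7 7; -6 6 0) = Δ·Π!·Σ² = 22/4845  (sign -1)
B: Δ: 6! 6! 8! / 21! → 1/2444321880; sum: t=5:−1/62208000 t=6:+1/49766400 = 1/248832000; 3j²(6 7 7; -5 3 2) = Δ·Π!·Σ² = 21/20995  (sign -1)
I_A²/I_B² = (22/4845)/(21/20995) = 286/63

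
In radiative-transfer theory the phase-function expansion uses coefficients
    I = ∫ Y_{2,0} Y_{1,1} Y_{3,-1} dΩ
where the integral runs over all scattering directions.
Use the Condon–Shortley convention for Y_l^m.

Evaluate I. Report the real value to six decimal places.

m-sum 0 ✓  L=6 even ✓  1≤3≤3 ✓
Π(2lᵢ+1) = 5×3×7 = 105
triangle coeff Δ(2,1,3) = 1/105
Σ_t [0,0]: t=0:+1/4 = 1/4
(3j)²=3/35 [(2 1 3; 0 0 0)], sign=-1
Σ_t [0,0]: t=0:+1/8 = 1/8
(3j)²=2/35 [(2 1 3; 0 1 -1)], sign=+1
⇒ 4πI² = 18/35
I = (-1)√(18/35/(4π)) = -0.20230066

-0.202301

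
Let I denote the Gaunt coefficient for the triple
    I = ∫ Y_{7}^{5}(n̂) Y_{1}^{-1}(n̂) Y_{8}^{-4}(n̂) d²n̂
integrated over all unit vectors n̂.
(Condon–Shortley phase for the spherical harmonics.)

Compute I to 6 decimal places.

0.074948

Rules hold: Σm=0, L=16 even, 6≤8≤8.
N = 15·3·17 = 765
Δ = 0!·14!·2!/17! = 1/2040
Racah Σ t=0..0: t=0:+1/25401600 = 1/25401600
⇒ 3j(7 1 8; 0 0 0)² = 8/255, sgn +1
Racah Σ t=0..0: t=0:+1/1916006400 = 1/1916006400
⇒ 3j(7 1 8; 5 -1 -4)² = 1/340, sgn +1
4πI² = N·(3j₀)²·(3jₘ)² = 6/85
I = +1·√(0.0705882/4π) = 0.07494820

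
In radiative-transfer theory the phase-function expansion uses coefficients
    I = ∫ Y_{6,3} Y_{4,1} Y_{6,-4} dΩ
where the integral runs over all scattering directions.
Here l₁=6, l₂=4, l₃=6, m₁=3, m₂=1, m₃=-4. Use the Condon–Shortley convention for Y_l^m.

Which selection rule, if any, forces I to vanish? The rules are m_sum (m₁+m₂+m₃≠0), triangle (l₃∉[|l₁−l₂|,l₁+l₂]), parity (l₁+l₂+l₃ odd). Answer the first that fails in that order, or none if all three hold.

none

m₁+m₂+m₃ = 3 + 1 − 4 = 0  ✓
triangle: |6−4|=2 ≤ l₃=6 ≤ 6+4=10  ✓
parity: l₁+l₂+l₃ = 16 is even  ✓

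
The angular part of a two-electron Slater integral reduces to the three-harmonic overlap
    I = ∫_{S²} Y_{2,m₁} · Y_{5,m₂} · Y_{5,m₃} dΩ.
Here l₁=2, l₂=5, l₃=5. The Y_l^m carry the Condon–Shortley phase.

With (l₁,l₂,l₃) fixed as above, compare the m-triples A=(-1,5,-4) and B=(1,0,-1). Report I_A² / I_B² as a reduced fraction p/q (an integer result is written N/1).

27/1

l's match ⇒ only the (l;m) 3-j factors differ between A and B.
A: triangle coeff Δ(2,5,5) = 1/38610; Σ_t [2,2]: t=2:+1/80640 = 1/80640; (3j)²=9/286 [(2 5 5; -1 5 -4)], sign=-1
B: triangle coeff Δ(2,5,5) = 1/38610; Σ_t [0,1]: t=0:+1/1440 t=1:−1/1152 = -1/5760; (3j)²=1/858 [(2 5 5; 1 0 -1)], sign=-1
I_A²/I_B² = (9/286)/(1/858) = 27/1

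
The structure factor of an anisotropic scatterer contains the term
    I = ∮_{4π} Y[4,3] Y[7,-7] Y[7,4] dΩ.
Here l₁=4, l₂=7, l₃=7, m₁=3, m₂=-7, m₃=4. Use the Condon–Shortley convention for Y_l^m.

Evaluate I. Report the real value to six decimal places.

0.102369

Rules hold: Σm=0, L=18 even, 3≤7≤11.
N = 9·15·15 = 2025
Δ = 4!·4!·10!/19! = 1/58198140
Racah Σ t=0..4: t=0:+1/17418240 t=1:−1/622080 t=2:+1/230400 t=3:−1/622080 t=4:+1/17418240 = 1/806400
⇒ 3j(4 7 7; 0 0 0)² = 2268/230945, sgn -1
Racah Σ t=0..0: t=0:+1/522547200 = 1/522547200
⇒ 3j(4 7 7; 3 -7 4)² = 77/11628, sgn -1
4πI² = N·(3j₀)²·(3jₘ)² = 178605/1356277
I = +1·√(0.131688/4π) = 0.10236881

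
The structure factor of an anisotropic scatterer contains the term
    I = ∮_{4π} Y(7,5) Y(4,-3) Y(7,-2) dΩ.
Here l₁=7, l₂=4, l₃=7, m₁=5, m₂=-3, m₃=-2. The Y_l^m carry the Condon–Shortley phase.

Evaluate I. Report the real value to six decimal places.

Checks pass: Σm=0; 18 even; l₃=7∈[3,11].
(2·7+1)(2·4+1)(2·7+1) = 2025
Δ: 4! 10! 4! / 19! → 1/58198140
sum: t=0:+1/17418240 t=1:−1/622080 t=2:+1/230400 t=3:−1/622080 t=4:+1/17418240 = 1/806400
3j²(7 4 7; 0 0 0) = Δ·Π!·Σ² = 2268/230945  (sign -1)
sum: t=0:+1/11612160 t=1:−1/52254720 = 1/14929920
3j²(7 4 7; 5 -3 -2) = Δ·Π!·Σ² = 1225/75582  (sign -1)
combine: 4πI² = 2025·2268/230945·1225/75582 = 62511750/193947611
take √, sign +1: I = 0.16015248

0.160152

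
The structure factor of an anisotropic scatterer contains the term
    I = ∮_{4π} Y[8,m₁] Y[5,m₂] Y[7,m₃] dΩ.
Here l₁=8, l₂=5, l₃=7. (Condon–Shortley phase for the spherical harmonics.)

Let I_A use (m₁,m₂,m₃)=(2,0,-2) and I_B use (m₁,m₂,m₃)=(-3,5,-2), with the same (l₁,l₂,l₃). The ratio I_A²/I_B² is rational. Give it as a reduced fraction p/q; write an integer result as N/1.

32/2079

l's match ⇒ only the (l;m) 3-j factors differ between A and B.
A: triangle coeff Δ(8,5,7) = 1/814773960; Σ_t [1,5]: t=1:−1/41472000 t=2:+1/4976640 t=3:−1/4354560 t=4:+1/23224320 t=5:−1/1045094400 = -1/93312000; (3j)²=32/138567 [(8 5 7; 2 0 -2)], sign=+1
B: triangle coeff Δ(8,5,7) = 1/814773960; Σ_t [6,6]: t=6:+1/248832000 = 1/248832000; (3j)²=63/4199 [(8 5 7; -3 5 -2)], sign=-1
I_A²/I_B² = (32/138567)/(63/4199) = 32/2079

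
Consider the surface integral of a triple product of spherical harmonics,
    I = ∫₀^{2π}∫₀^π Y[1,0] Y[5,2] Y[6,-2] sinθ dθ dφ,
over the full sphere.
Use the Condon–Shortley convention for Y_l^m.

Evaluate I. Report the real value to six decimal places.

Rules hold: Σm=0, L=12 even, 4≤6≤6.
N = 3·11·13 = 429
Δ = 0!·2!·10!/13! = 1/858
Racah Σ t=0..0: t=0:+1/14400 = 1/14400
⇒ 3j(1 5 6; 0 0 0)² = 6/143, sgn +1
Racah Σ t=0..0: t=0:+1/30240 = 1/30240
⇒ 3j(1 5 6; 0 2 -2)² = 16/429, sgn +1
4πI² = N·(3j₀)²·(3jₘ)² = 96/143
I = +1·√(0.671329/4π) = 0.23113338

0.231133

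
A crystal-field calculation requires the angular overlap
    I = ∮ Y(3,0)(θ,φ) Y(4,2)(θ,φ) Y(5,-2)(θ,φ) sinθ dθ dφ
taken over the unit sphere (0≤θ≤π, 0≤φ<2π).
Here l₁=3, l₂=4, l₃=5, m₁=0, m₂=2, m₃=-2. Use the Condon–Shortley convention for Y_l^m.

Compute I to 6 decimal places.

0.022664

m-sum 0 ✓  L=12 even ✓  1≤5≤7 ✓
Π(2lᵢ+1) = 7×9×11 = 693
triangle coeff Δ(3,4,5) = 1/180180
Σ_t [0,2]: t=0:+1/576 t=1:−1/144 t=2:+1/576 = -1/288
(3j)²=20/1001 [(3 4 5; 0 0 0)], sign=+1
Σ_t [0,2]: t=0:+1/8640 t=1:−1/480 t=2:+1/576 = -1/4320
(3j)²=1/2145 [(3 4 5; 0 2 -2)], sign=+1
⇒ 4πI² = 12/1859
I = (+1)√(12/1859/(4π)) = 0.02266449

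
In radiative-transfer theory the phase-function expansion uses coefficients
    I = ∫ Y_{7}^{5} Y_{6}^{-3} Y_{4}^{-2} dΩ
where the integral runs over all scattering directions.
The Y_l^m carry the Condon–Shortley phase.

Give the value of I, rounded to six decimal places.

0.000000

L=17 odd ⇒ parity kills the (l;000) factor ⇒ I = 0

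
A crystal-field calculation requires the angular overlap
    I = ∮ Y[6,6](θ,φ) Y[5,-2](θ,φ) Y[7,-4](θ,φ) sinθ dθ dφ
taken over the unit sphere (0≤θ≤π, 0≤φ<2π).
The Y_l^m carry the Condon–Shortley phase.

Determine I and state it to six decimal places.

0.159414

m-sum 0 ✓  L=18 even ✓  1≤7≤11 ✓
Π(2lᵢ+1) = 13×11×15 = 2145
triangle coeff Δ(6,5,7) = 1/174594420
Σ_t [0,4]: t=0:+1/4147200 t=1:−1/207360 t=2:+1/82944 t=3:−1/207360 t=4:+1/4147200 = 1/345600
(3j)²=420/46189 [(6 5 7; 0 0 0)], sign=-1
Σ_t [0,0]: t=0:+1/34836480 = 1/34836480
(3j)²=275/16796 [(6 5 7; 6 -2 -4)], sign=-1
⇒ 4πI² = 433125/1356277
I = (+1)√(433125/1356277/(4π)) = 0.15941438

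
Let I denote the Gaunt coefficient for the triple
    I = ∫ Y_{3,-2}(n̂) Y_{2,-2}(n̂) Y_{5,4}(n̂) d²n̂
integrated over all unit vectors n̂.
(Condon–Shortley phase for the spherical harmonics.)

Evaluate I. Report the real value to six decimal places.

Checks pass: Σm=0; 10 even; l₃=5∈[1,5].
(2·3+1)(2·2+1)(2·5+1) = 385
Δ: 0! 6! 4! / 11! → 1/2310
sum: t=0:+1/144 = 1/144
3j²(3 2 5; 0 0 0) = Δ·Π!·Σ² = 10/231  (sign -1)
sum: t=0:+1/2880 = 1/2880
3j²(3 2 5; -2 -2 4) = Δ·Π!·Σ² = 3/55  (sign -1)
combine: 4πI² = 385·10/231·3/55 = 10/11
take √, sign +1: I = 0.26896683

0.268967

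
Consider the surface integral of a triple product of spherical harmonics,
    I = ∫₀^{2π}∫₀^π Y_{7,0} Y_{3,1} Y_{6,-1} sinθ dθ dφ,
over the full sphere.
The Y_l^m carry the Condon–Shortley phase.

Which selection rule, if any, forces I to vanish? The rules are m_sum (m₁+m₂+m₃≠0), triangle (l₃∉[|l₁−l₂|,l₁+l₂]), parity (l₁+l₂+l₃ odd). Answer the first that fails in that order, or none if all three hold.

none

Σmᵢ = 0  ✓
l₃∈[|l₁−l₂|,l₁+l₂]=[4,10], have l₃=6  ✓
Σlᵢ = 16 ⇒ even  ✓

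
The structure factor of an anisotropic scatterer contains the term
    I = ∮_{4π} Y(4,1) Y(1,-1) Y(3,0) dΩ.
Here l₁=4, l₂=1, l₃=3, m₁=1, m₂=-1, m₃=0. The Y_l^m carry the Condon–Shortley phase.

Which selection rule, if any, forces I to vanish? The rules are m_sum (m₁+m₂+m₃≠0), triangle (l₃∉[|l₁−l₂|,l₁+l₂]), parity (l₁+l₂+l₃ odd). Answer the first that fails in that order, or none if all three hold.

Σmᵢ = 0  ✓
l₃∈[|l₁−l₂|,l₁+l₂]=[3,5], have l₃=3  ✓
Σlᵢ = 8 ⇒ even  ✓

none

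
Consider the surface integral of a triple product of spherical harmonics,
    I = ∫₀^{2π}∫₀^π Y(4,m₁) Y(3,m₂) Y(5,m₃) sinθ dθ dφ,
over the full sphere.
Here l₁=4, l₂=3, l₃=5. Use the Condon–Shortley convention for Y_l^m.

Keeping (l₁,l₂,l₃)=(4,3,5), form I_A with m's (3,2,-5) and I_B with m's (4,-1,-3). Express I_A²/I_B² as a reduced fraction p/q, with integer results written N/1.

25/16

Shared (l₁,l₂,l₃)=(4,3,5): N and (l;000)² cancel in I_A²/I_B².
A: Δ = 2!·6!·4!/13! = 1/180180; Racah Σ t=1..1: t=1:−1/17280 = -1/17280; ⇒ 3j(4 3 5; 3 2 -5)² = 35/858, sgn -1
B: Δ = 2!·6!·4!/13! = 1/180180; Racah Σ t=0..0: t=0:+1/5760 = 1/5760; ⇒ 3j(4 3 5; 4 -1 -3)² = 56/2145, sgn +1
I_A²/I_B² = (35/858)/(56/2145) = 25/16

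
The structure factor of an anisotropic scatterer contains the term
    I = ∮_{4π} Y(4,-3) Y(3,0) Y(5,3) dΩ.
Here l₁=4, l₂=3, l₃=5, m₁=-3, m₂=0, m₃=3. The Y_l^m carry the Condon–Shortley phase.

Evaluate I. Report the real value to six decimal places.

0.103862

Rules hold: Σm=0, L=12 even, 1≤5≤7.
N = 9·7·11 = 693
Δ = 2!·6!·4!/13! = 1/180180
Racah Σ t=0..2: t=0:+1/576 t=1:−1/144 t=2:+1/576 = -1/288
⇒ 3j(4 3 5; 0 0 0)² = 20/1001, sgn +1
Racah Σ t=1..2: t=1:−1/2880 t=2:+1/1440 = 1/2880
⇒ 3j(4 3 5; -3 0 3)² = 7/715, sgn +1
4πI² = N·(3j₀)²·(3jₘ)² = 252/1859
I = +1·√(0.135557/4π) = 0.10386175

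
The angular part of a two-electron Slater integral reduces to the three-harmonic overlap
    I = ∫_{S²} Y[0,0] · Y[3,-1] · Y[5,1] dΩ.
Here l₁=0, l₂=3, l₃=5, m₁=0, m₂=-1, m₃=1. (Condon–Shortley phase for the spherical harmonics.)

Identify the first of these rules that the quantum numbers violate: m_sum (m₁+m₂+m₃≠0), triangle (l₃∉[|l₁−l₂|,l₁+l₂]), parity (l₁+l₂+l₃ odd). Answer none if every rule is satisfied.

triangle

azimuthal sum: 0 − 1 + 1 = 0  ✓
3 ≤ 5 ≤ 3 (triangle on l)  ✗
L = 0 + 3 + 5 = 8 (even)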